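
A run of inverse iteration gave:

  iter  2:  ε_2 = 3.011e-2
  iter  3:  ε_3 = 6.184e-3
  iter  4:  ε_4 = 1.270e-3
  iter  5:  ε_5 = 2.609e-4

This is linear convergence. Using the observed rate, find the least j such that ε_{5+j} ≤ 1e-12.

Rate ρ ≈ ε_5/ε_4 = 2.609e-4/1.270e-3 = 0.2054.
After j more steps, ε_{5+j} ≈ 2.609e-4·ρ^j; need ρ^j ≤ 1e-12/2.609e-4 = 3.83289e-09.
j ≥ ln(3.83289e-09)/ln(0.2054) = -19.3796/-1.58280 = 12.244.
So 13 more iterations are needed.

13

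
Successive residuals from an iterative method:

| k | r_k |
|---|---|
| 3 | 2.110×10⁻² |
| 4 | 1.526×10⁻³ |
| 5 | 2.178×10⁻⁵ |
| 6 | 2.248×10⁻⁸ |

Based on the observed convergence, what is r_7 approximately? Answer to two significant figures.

3.3e-13

First estimate the order: p ≈ ln(r_6/r_5) / ln(r_5/r_4) = ln(2.248×10⁻⁸/2.178×10⁻⁵)/ln(2.178×10⁻⁵/1.526×10⁻³) = ln(0.00103214)/ln(0.0142726) ≈ 1.6181.
Then r_7 ≈ r_6·(r_6/r_5)^p = 2.248×10⁻⁸·(0.00103214)^1.6181 = 2.248×10⁻⁸·1.47208e-05 ≈ 3.309e-13.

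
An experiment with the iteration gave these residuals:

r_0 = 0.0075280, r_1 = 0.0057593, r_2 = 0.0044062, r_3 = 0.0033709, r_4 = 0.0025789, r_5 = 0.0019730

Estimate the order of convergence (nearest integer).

Consecutive ratios: r_5/r_4 = 0.0019730/0.0025789 = 0.765055, r_4/r_3 = 0.0025789/0.0033709 = 0.765048.
p ≈ ln(0.765055)/ln(0.765048) = -0.2678/-0.2678 ≈ 1.00.
So the convergence is linear (order 1).

1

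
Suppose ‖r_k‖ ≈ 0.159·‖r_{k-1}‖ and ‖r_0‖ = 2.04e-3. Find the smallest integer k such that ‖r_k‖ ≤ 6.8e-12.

After k steps, ‖r_k‖ ≈ 2.04e-3·0.159^k.
Need 0.159^k ≤ 6.8e-12/2.04e-3 = 3.33333e-09.
k ≥ ln(3.33333e-09)/ln(0.159) = -19.5193/-1.83885 = 10.615.
Smallest integer k = 11.

11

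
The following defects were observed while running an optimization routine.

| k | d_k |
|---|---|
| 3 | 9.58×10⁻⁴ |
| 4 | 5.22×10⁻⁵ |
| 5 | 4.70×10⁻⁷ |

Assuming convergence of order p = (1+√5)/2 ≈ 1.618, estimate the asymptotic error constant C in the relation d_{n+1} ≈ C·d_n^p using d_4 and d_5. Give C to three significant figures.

C ≈ d_5 / d_4^1.618
  = 4.70×10⁻⁷ / (5.22×10⁻⁵)^1.618
  = 4.70×10⁻⁷ / 1.17812e-07 ≈ 3.9894

3.99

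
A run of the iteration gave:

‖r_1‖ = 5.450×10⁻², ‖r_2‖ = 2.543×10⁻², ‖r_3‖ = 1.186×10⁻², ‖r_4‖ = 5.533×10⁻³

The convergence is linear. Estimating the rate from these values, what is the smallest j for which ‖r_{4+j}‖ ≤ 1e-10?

24

Rate ρ ≈ ‖r_4‖/‖r_3‖ = 5.533×10⁻³/1.186×10⁻² = 0.4665.
After j more steps, ‖r_{4+j}‖ ≈ 5.533×10⁻³·ρ^j; need ρ^j ≤ 1e-10/5.533×10⁻³ = 1.80734e-08.
j ≥ ln(1.80734e-08)/ln(0.4665) = -17.8288/-0.76250 = 23.382.
So 24 more iterations are needed.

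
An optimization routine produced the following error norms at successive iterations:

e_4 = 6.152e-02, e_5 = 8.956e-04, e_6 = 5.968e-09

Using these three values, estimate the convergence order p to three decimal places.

p ≈ ln(e_6/e_5) / ln(e_5/e_4)
  = ln(5.968e-09/8.956e-04) / ln(8.956e-04/6.152e-02)
  = ln(6.66369e-06) / ln(0.0145579)
  = -11.918837 / -4.229621 ≈ 2.817944

2.818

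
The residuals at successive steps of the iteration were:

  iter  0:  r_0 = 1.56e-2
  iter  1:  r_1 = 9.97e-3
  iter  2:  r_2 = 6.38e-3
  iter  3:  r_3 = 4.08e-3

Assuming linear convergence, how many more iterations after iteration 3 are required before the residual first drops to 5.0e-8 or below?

26

Rate ρ ≈ r_3/r_2 = 4.08e-3/6.38e-3 = 0.6395.
After j more steps, r_{3+j} ≈ 4.08e-3·ρ^j; need ρ^j ≤ 5.0e-8/4.08e-3 = 1.22549e-05.
j ≥ ln(1.22549e-05)/ln(0.6395) = -11.3096/-0.44707 = 25.297.
So 26 more iterations are needed.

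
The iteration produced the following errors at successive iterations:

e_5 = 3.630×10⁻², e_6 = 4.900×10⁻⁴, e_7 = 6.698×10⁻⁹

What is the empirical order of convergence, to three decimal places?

2.602

p ≈ ln(e_7/e_6) / ln(e_6/e_5)
  = ln(6.698×10⁻⁹/4.900×10⁻⁴) / ln(4.900×10⁻⁴/3.630×10⁻²)
  = ln(1.36694e-05) / ln(0.0134986)
  = -11.200351 / -4.305169 ≈ 2.601605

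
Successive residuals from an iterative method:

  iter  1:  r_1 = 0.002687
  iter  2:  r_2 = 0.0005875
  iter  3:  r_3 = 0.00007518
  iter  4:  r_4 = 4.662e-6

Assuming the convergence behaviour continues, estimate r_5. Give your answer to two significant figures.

1.1e-7

First estimate the order: p ≈ ln(r_4/r_3) / ln(r_3/r_2) = ln(4.662e-6/0.00007518)/ln(0.00007518/0.0005875) = ln(0.0620112)/ln(0.127966) ≈ 1.3524.
Then r_5 ≈ r_4·(r_4/r_3)^p = 4.662e-6·(0.0620112)^1.3524 = 4.662e-6·0.0232775 ≈ 1.085e-07.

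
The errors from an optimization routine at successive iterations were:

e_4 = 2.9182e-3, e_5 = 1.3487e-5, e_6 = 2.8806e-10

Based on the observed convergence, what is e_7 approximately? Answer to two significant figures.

1.3e-19

First estimate the order: p ≈ ln(e_6/e_5) / ln(e_5/e_4) = ln(2.8806e-10/1.3487e-5)/ln(1.3487e-5/2.9182e-3) = ln(2.13583e-05)/ln(0.00462168) ≈ 2.0000.
Then e_7 ≈ e_6·(e_6/e_5)^p = 2.8806e-10·(2.13583e-05)^2.0000 = 2.8806e-10·4.56177e-10 ≈ 1.314e-19.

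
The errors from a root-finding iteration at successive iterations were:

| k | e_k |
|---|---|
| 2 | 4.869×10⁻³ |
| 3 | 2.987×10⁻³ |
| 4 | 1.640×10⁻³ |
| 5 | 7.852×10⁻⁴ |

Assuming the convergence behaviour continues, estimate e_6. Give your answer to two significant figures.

3.2e-4

First estimate the order: p ≈ ln(e_5/e_4) / ln(e_4/e_3) = ln(7.852×10⁻⁴/1.640×10⁻³)/ln(1.640×10⁻³/2.987×10⁻³) = ln(0.47878)/ln(0.549046) ≈ 1.2284.
Then e_6 ≈ e_5·(e_5/e_4)^p = 7.852×10⁻⁴·(0.47878)^1.2284 = 7.852×10⁻⁴·0.40465 ≈ 0.0003177.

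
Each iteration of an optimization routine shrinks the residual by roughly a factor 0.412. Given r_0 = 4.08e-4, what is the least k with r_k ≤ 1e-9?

After k steps, r_k ≈ 4.08e-4·0.412^k.
Need 0.412^k ≤ 1e-9/4.08e-4 = 2.45098e-06.
k ≥ ln(2.45098e-06)/ln(0.412) = -12.9190/-0.88673 = 14.569.
Smallest integer k = 15.

15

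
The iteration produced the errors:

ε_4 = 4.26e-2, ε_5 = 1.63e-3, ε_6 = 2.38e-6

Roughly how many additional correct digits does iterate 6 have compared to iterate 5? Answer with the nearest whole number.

3

Digits gained ≈ log₁₀(ε_5/ε_6) = log₁₀(1.63e-3/2.38e-6) = log₁₀(684.874) ≈ 2.836.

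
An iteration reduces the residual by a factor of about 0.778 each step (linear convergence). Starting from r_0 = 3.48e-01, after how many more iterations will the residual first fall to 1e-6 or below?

51

After k steps, r_k ≈ 3.48e-01·0.778^k.
Need 0.778^k ≤ 1e-6/3.48e-01 = 2.87356e-06.
k ≥ ln(2.87356e-06)/ln(0.778) = -12.7600/-0.25103 = 50.831.
Smallest integer k = 51.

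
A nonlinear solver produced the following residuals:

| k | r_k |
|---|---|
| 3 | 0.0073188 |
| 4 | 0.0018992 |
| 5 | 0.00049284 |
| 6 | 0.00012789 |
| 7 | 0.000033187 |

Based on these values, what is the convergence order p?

1

Consecutive ratios: r_7/r_6 = 0.000033187/0.00012789 = 0.259496, r_6/r_5 = 0.00012789/0.00049284 = 0.259496.
p ≈ ln(0.259496)/ln(0.259496) = -1.3490/-1.3490 ≈ 1.00.
So the convergence is linear (order 1).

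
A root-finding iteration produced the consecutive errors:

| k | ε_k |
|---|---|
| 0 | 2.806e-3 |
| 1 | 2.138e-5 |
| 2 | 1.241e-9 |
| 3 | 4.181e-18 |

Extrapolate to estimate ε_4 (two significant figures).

First estimate the order: p ≈ ln(ε_3/ε_2) / ln(ε_2/ε_1) = ln(4.181e-18/1.241e-9)/ln(1.241e-9/2.138e-5) = ln(3.36906e-09)/ln(5.80449e-05) ≈ 2.0000.
Then ε_4 ≈ ε_3·(ε_3/ε_2)^p = 4.181e-18·(3.36906e-09)^2.0000 = 4.181e-18·1.13506e-17 ≈ 4.746e-35.

4.7e-35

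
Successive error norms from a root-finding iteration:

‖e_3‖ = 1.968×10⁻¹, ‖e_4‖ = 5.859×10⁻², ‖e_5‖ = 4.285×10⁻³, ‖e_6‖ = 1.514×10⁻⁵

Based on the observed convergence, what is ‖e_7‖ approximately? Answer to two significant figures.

First estimate the order: p ≈ ln(‖e_6‖/‖e_5‖) / ln(‖e_5‖/‖e_4‖) = ln(1.514×10⁻⁵/4.285×10⁻³)/ln(4.285×10⁻³/5.859×10⁻²) = ln(0.00353326)/ln(0.0731353) ≈ 2.1585.
Then ‖e_7‖ ≈ ‖e_6‖·(‖e_6‖/‖e_5‖)^p = 1.514×10⁻⁵·(0.00353326)^2.1585 = 1.514×10⁻⁵·5.10196e-06 ≈ 7.724e-11.

7.7e-11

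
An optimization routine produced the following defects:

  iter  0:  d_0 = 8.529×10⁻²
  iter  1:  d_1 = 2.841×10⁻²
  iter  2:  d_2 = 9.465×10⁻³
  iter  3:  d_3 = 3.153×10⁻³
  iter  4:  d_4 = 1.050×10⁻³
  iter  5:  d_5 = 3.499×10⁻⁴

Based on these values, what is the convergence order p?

Consecutive ratios: d_5/d_4 = 3.499×10⁻⁴/1.050×10⁻³ = 0.333238, d_4/d_3 = 1.050×10⁻³/3.153×10⁻³ = 0.333016.
p ≈ ln(0.333238)/ln(0.333016) = -1.0989/-1.0996 ≈ 1.00.
So the convergence is linear (order 1).

1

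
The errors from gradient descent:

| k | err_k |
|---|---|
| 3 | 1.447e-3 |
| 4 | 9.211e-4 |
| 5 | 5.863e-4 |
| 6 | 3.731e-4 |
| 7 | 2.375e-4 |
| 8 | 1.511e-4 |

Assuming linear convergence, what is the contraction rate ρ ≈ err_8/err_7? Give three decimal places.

ρ ≈ err_8/err_7 = 1.511e-4/2.375e-4 = 0.63621

0.636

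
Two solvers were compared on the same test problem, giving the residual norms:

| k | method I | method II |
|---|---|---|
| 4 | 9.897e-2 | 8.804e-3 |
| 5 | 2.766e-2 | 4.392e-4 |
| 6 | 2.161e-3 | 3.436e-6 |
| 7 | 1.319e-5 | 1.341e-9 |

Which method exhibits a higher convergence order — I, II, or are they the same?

I

Method I: p ≈ ln(1.319e-5/2.161e-3)/ln(2.161e-3/2.766e-2) ≈ 2.00.
Method II: p ≈ ln(1.341e-9/3.436e-6)/ln(3.436e-6/4.392e-4) ≈ 1.62.
Method I has the higher order (≈2.0 vs ≈1.6).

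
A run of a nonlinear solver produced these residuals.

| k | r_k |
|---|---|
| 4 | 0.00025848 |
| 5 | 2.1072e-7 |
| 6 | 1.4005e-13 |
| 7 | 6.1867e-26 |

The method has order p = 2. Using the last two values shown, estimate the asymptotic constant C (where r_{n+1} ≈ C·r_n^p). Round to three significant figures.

3.15

C ≈ r_7 / r_6^2
  = 6.1867e-26 / (1.4005e-13)^2
  = 6.1867e-26 / 1.9614e-26 ≈ 3.1542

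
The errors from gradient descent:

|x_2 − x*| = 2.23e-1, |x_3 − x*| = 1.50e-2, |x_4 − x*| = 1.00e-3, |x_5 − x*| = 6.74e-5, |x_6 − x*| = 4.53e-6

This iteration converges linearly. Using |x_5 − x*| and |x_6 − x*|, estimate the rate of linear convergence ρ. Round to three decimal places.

0.067

ρ ≈ |x_6 − x*|/|x_5 − x*| = 4.53e-6/6.74e-5 = 0.06721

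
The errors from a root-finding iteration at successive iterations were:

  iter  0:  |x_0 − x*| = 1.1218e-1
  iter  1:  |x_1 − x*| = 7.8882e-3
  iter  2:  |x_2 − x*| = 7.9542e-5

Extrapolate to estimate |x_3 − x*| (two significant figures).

2.8e-8

First estimate the order: p ≈ ln(|x_2 − x*|/|x_1 − x*|) / ln(|x_1 − x*|/|x_0 − x*|) = ln(7.9542e-5/7.8882e-3)/ln(7.8882e-3/1.1218e-1) = ln(0.0100837)/ln(0.0703173) ≈ 1.7316.
Then |x_3 − x*| ≈ |x_2 − x*|·(|x_2 − x*|/|x_1 − x*|)^p = 7.9542e-5·(0.0100837)^1.7316 = 7.9542e-5·0.000349195 ≈ 2.778e-08.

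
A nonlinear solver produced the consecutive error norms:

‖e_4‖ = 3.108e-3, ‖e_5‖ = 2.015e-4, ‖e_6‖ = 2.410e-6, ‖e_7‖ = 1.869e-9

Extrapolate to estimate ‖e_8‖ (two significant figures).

First estimate the order: p ≈ ln(‖e_7‖/‖e_6‖) / ln(‖e_6‖/‖e_5‖) = ln(1.869e-9/2.410e-6)/ln(2.410e-6/2.015e-4) = ln(0.000775519)/ln(0.0119603) ≈ 1.6181.
Then ‖e_8‖ ≈ ‖e_7‖·(‖e_7‖/‖e_6‖)^p = 1.869e-9·(0.000775519)^1.6181 = 1.869e-9·9.26936e-06 ≈ 1.732e-14.

1.7e-14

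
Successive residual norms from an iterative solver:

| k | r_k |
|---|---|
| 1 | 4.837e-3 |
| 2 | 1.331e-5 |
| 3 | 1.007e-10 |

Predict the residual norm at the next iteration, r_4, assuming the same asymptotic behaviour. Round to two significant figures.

First estimate the order: p ≈ ln(r_3/r_2) / ln(r_2/r_1) = ln(1.007e-10/1.331e-5)/ln(1.331e-5/4.837e-3) = ln(7.56574e-06)/ln(0.00275171) ≈ 2.0001.
Then r_4 ≈ r_3·(r_3/r_2)^p = 1.007e-10·(7.56574e-06)^2.0001 = 1.007e-10·5.7173e-11 ≈ 5.757e-21.

5.8e-21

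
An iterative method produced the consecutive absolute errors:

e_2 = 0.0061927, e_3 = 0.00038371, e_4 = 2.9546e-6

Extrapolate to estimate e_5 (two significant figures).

5.9e-10

First estimate the order: p ≈ ln(e_4/e_3) / ln(e_3/e_2) = ln(2.9546e-6/0.00038371)/ln(0.00038371/0.0061927) = ln(0.00770009)/ln(0.0619617) ≈ 1.7498.
Then e_5 ≈ e_4·(e_4/e_3)^p = 2.9546e-6·(0.00770009)^1.7498 = 2.9546e-6·0.00020035 ≈ 5.92e-10.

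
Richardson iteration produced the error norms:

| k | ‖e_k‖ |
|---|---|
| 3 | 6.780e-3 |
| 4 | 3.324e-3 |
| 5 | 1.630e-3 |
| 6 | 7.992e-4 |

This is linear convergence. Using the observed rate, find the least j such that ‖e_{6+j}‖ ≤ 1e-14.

Rate ρ ≈ ‖e_6‖/‖e_5‖ = 7.992e-4/1.630e-3 = 0.4903.
After j more steps, ‖e_{6+j}‖ ≈ 7.992e-4·ρ^j; need ρ^j ≤ 1e-14/7.992e-4 = 1.25125e-11.
j ≥ ln(1.25125e-11)/ln(0.4903) = -25.1043/-0.71274 = 35.222.
So 36 more iterations are needed.

36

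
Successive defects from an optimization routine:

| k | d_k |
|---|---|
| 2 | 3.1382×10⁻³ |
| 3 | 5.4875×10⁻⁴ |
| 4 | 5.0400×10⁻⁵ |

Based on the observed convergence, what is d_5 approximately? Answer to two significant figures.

1.9e-6

First estimate the order: p ≈ ln(d_4/d_3) / ln(d_3/d_2) = ln(5.0400×10⁻⁵/5.4875×10⁻⁴)/ln(5.4875×10⁻⁴/3.1382×10⁻³) = ln(0.0918451)/ln(0.174861) ≈ 1.3693.
Then d_5 ≈ d_4·(d_4/d_3)^p = 5.0400×10⁻⁵·(0.0918451)^1.3693 = 5.0400×10⁻⁵·0.0380288 ≈ 1.917e-06.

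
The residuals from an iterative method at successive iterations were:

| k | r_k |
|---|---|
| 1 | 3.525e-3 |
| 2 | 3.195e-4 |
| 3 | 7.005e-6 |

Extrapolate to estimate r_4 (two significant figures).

1.6e-8

First estimate the order: p ≈ ln(r_3/r_2) / ln(r_2/r_1) = ln(7.005e-6/3.195e-4)/ln(3.195e-4/3.525e-3) = ln(0.0219249)/ln(0.0906383) ≈ 1.5911.
Then r_4 ≈ r_3·(r_3/r_2)^p = 7.005e-6·(0.0219249)^1.5911 = 7.005e-6·0.00229227 ≈ 1.606e-08.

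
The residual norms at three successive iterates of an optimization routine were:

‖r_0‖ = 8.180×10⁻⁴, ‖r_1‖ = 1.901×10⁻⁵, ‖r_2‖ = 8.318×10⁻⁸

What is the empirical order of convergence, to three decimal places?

1.444

p ≈ ln(‖r_2‖/‖r_1‖) / ln(‖r_1‖/‖r_0‖)
  = ln(8.318×10⁻⁸/1.901×10⁻⁵) / ln(1.901×10⁻⁵/8.180×10⁻⁴)
  = ln(0.00437559) / ln(0.0232396)
  = -5.431714 / -3.761898 ≈ 1.443876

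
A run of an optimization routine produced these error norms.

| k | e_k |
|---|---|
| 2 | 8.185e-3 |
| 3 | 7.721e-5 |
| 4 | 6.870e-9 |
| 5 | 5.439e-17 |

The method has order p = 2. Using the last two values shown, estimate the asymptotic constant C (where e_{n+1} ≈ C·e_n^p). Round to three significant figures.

C ≈ e_5 / e_4^2
  = 5.439e-17 / (6.870e-9)^2
  = 5.439e-17 / 4.71969e-17 ≈ 1.1524

1.15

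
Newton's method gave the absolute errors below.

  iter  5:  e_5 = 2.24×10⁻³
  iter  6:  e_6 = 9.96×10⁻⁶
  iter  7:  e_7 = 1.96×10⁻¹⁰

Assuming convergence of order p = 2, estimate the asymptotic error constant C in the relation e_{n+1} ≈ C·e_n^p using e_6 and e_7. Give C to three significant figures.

C ≈ e_7 / e_6^2
  = 1.96×10⁻¹⁰ / (9.96×10⁻⁶)^2
  = 1.96×10⁻¹⁰ / 9.92016e-11 ≈ 1.9758

1.98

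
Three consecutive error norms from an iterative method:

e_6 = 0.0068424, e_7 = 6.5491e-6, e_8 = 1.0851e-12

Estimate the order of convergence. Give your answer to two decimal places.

p ≈ ln(e_8/e_7) / ln(e_7/e_6)
  = ln(1.0851e-12/6.5491e-6) / ln(6.5491e-6/0.0068424)
  = ln(1.65687e-07) / ln(0.000957135)
  = -15.61317 / -6.95157 ≈ 2.24599

2.25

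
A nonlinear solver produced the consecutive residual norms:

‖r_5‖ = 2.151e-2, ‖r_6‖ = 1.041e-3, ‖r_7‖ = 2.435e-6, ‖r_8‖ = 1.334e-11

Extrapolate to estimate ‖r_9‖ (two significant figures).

First estimate the order: p ≈ ln(‖r_8‖/‖r_7‖) / ln(‖r_7‖/‖r_6‖) = ln(1.334e-11/2.435e-6)/ln(2.435e-6/1.041e-3) = ln(5.47844e-06)/ln(0.0023391) ≈ 1.9998.
Then ‖r_9‖ ≈ ‖r_8‖·(‖r_8‖/‖r_7‖)^p = 1.334e-11·(5.47844e-06)^1.9998 = 1.334e-11·3.00861e-11 ≈ 4.013e-22.

4.0e-22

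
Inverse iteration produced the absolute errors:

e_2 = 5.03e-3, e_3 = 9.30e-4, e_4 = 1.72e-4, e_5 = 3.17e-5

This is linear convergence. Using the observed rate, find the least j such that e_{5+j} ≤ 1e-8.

5

Rate ρ ≈ e_5/e_4 = 3.17e-5/1.72e-4 = 0.1843.
After j more steps, e_{5+j} ≈ 3.17e-5·ρ^j; need ρ^j ≤ 1e-8/3.17e-5 = 0.000315457.
j ≥ ln(0.000315457)/ln(0.1843) = -8.0615/-1.69119 = 4.767.
So 5 more iterations are needed.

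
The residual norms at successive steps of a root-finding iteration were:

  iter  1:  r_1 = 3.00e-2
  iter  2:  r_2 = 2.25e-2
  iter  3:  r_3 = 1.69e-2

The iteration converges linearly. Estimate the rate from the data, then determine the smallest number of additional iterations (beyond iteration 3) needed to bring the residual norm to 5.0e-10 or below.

Rate ρ ≈ r_3/r_2 = 1.69e-2/2.25e-2 = 0.7511.
After j more steps, r_{3+j} ≈ 1.69e-2·ρ^j; need ρ^j ≤ 5.0e-10/1.69e-2 = 2.95858e-08.
j ≥ ln(2.95858e-08)/ln(0.7511) = -17.3360/-0.28622 = 60.569.
So 61 more iterations are needed.

61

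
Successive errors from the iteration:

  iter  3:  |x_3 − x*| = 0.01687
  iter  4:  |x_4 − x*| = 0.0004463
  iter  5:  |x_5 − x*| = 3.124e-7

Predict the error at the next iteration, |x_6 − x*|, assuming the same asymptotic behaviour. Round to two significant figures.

1.5e-13

First estimate the order: p ≈ ln(|x_5 − x*|/|x_4 − x*|) / ln(|x_4 − x*|/|x_3 − x*|) = ln(3.124e-7/0.0004463)/ln(0.0004463/0.01687) = ln(0.000699978)/ln(0.0264552) ≈ 2.0000.
Then |x_6 − x*| ≈ |x_5 − x*|·(|x_5 − x*|/|x_4 − x*|)^p = 3.124e-7·(0.000699978)^2.0000 = 3.124e-7·4.89969e-07 ≈ 1.531e-13.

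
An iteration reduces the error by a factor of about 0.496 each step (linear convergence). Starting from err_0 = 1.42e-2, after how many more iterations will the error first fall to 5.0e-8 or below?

After k steps, err_k ≈ 1.42e-2·0.496^k.
Need 0.496^k ≤ 5.0e-8/1.42e-2 = 3.52113e-06.
k ≥ ln(3.52113e-06)/ln(0.496) = -12.5567/-0.70118 = 17.908.
Smallest integer k = 18.

18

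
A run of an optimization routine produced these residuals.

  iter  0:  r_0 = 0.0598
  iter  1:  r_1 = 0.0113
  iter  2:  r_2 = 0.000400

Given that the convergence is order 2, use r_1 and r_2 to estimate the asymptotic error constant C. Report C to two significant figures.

3.1

C ≈ r_2 / r_1^2
  = 0.000400 / (0.0113)^2
  = 0.000400 / 0.00012769 ≈ 3.1326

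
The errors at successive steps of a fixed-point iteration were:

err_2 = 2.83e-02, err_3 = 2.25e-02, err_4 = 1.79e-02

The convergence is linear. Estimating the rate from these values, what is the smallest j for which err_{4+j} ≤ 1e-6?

Rate ρ ≈ err_4/err_3 = 1.79e-02/2.25e-02 = 0.7956.
After j more steps, err_{4+j} ≈ 1.79e-02·ρ^j; need ρ^j ≤ 1e-6/1.79e-02 = 5.58659e-05.
j ≥ ln(5.58659e-05)/ln(0.7956) = -9.7926/-0.22866 = 42.826.
So 43 more iterations are needed.

43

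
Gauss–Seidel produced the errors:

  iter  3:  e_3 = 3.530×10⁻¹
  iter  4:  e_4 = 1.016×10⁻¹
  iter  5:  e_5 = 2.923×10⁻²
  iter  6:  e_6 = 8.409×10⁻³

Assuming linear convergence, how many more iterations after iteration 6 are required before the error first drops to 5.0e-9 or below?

12

Rate ρ ≈ e_6/e_5 = 8.409×10⁻³/2.923×10⁻² = 0.2877.
After j more steps, e_{6+j} ≈ 8.409×10⁻³·ρ^j; need ρ^j ≤ 5.0e-9/8.409×10⁻³ = 5.94601e-07.
j ≥ ln(5.94601e-07)/ln(0.2877) = -14.3354/-1.24584 = 11.507.
So 12 more iterations are needed.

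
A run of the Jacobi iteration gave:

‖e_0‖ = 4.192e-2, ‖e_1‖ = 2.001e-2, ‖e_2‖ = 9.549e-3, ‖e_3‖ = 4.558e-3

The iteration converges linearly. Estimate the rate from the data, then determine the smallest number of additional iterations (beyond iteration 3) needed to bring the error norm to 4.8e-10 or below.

22

Rate ρ ≈ ‖e_3‖/‖e_2‖ = 4.558e-3/9.549e-3 = 0.4773.
After j more steps, ‖e_{3+j}‖ ≈ 4.558e-3·ρ^j; need ρ^j ≤ 4.8e-10/4.558e-3 = 1.05309e-07.
j ≥ ln(1.05309e-07)/ln(0.4773) = -16.0664/-0.73961 = 21.723.
So 22 more iterations are needed.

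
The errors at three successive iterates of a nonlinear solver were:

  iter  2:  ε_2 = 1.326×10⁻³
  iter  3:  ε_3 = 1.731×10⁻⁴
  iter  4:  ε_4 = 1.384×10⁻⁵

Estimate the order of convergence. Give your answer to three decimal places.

1.241

p ≈ ln(ε_4/ε_3) / ln(ε_3/ε_2)
  = ln(1.384×10⁻⁵/1.731×10⁻⁴) / ln(1.731×10⁻⁴/1.326×10⁻³)
  = ln(0.0799538) / ln(0.130543)
  = -2.526306 / -2.036053 ≈ 1.240786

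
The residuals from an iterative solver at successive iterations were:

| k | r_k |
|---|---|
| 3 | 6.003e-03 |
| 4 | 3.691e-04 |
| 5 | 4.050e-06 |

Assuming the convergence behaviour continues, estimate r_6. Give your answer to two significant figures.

First estimate the order: p ≈ ln(r_5/r_4) / ln(r_4/r_3) = ln(4.050e-06/3.691e-04)/ln(3.691e-04/6.003e-03) = ln(0.0109726)/ln(0.0614859) ≈ 1.6179.
Then r_6 ≈ r_5·(r_5/r_4)^p = 4.050e-06·(0.0109726)^1.6179 = 4.050e-06·0.000675176 ≈ 2.734e-09.

2.7e-9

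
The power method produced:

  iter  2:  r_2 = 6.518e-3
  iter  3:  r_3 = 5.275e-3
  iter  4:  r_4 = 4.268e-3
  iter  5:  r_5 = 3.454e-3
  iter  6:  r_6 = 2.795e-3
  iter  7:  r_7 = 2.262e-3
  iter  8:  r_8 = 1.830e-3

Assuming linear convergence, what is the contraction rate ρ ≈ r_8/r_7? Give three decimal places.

ρ ≈ r_8/r_7 = 1.830e-3/2.262e-3 = 0.80902

0.809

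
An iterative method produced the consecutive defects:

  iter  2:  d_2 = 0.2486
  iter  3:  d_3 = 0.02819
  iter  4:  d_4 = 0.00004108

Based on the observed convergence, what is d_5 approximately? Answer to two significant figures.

1.3e-13

First estimate the order: p ≈ ln(d_4/d_3) / ln(d_3/d_2) = ln(0.00004108/0.02819)/ln(0.02819/0.2486) = ln(0.00145725)/ln(0.113395) ≈ 3.0003.
Then d_5 ≈ d_4·(d_4/d_3)^p = 0.00004108·(0.00145725)^3.0003 = 0.00004108·3.08853e-09 ≈ 1.269e-13.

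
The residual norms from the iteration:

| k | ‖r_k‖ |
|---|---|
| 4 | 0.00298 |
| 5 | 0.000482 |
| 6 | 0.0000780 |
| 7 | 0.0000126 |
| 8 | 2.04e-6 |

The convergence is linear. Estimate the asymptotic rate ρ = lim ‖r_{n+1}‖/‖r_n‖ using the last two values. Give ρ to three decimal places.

ρ ≈ ‖r_8‖/‖r_7‖ = 2.04e-6/0.0000126 = 0.16190

0.162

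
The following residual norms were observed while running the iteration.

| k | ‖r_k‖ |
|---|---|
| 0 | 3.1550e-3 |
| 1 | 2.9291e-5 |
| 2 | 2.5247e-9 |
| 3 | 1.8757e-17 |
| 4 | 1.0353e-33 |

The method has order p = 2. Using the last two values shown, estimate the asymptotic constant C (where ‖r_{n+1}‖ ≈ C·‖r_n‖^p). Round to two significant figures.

C ≈ ‖r_4‖ / ‖r_3‖^2
  = 1.0353e-33 / (1.8757e-17)^2
  = 1.0353e-33 / 3.51825e-34 ≈ 2.9427

2.9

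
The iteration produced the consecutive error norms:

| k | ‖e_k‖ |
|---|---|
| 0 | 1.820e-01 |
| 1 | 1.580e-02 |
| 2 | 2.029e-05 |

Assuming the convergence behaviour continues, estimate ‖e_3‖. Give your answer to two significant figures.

2.7e-13

First estimate the order: p ≈ ln(‖e_2‖/‖e_1‖) / ln(‖e_1‖/‖e_0‖) = ln(2.029e-05/1.580e-02)/ln(1.580e-02/1.820e-01) = ln(0.00128418)/ln(0.0868132) ≈ 2.7241.
Then ‖e_3‖ ≈ ‖e_2‖·(‖e_2‖/‖e_1‖)^p = 2.029e-05·(0.00128418)^2.7241 = 2.029e-05·1.32925e-08 ≈ 2.697e-13.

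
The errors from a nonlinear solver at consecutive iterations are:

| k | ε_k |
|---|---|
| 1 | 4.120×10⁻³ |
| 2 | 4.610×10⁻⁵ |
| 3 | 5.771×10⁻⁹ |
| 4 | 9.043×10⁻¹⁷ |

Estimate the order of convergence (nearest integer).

2

Consecutive ratios: ε_4/ε_3 = 9.043×10⁻¹⁷/5.771×10⁻⁹ = 1.56697e-08, ε_3/ε_2 = 5.771×10⁻⁹/4.610×10⁻⁵ = 0.000125184.
p ≈ ln(1.56697e-08)/ln(0.000125184) = -17.9715/-8.9857 ≈ 2.00.
So the convergence is quadratic (order 2).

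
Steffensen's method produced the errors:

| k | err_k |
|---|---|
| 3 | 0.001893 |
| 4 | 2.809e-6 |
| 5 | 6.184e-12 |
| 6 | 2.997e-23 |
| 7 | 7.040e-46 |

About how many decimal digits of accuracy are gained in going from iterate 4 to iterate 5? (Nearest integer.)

Digits gained ≈ log₁₀(err_4/err_5) = log₁₀(2.809e-6/6.184e-12) = log₁₀(454237) ≈ 5.657.

6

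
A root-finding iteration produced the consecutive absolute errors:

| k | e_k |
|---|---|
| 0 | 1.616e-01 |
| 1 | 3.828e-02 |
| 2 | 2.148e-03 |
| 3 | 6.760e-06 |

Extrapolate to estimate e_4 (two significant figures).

6.7e-11

First estimate the order: p ≈ ln(e_3/e_2) / ln(e_2/e_1) = ln(6.760e-06/2.148e-03)/ln(2.148e-03/3.828e-02) = ln(0.00314711)/ln(0.0561129) ≈ 2.0002.
Then e_4 ≈ e_3·(e_3/e_2)^p = 6.760e-06·(0.00314711)^2.0002 = 6.760e-06·9.8929e-06 ≈ 6.688e-11.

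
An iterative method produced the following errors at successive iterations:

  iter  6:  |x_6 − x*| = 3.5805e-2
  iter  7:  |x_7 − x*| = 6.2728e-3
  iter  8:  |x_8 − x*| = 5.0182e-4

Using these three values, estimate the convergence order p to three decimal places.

p ≈ ln(|x_8 − x*|/|x_7 − x*|) / ln(|x_7 − x*|/|x_6 − x*|)
  = ln(5.0182e-4/6.2728e-3) / ln(6.2728e-3/3.5805e-2)
  = ln(0.0799994) / ln(0.175193)
  = -2.525736 / -1.741867 ≈ 1.450017

1.450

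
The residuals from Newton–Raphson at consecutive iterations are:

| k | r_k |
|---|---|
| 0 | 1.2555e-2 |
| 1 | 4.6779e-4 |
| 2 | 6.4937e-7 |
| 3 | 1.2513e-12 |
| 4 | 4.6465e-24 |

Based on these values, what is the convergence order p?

Consecutive ratios: r_4/r_3 = 4.6465e-24/1.2513e-12 = 3.71334e-12, r_3/r_2 = 1.2513e-12/6.4937e-7 = 1.92694e-06.
p ≈ ln(3.71334e-12)/ln(1.92694e-06) = -26.3191/-13.1596 ≈ 2.00.
So the convergence is quadratic (order 2).

2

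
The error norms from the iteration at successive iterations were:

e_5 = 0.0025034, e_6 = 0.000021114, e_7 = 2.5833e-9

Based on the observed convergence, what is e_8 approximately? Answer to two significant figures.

1.1e-16

First estimate the order: p ≈ ln(e_7/e_6) / ln(e_6/e_5) = ln(2.5833e-9/0.000021114)/ln(0.000021114/0.0025034) = ln(0.00012235)/ln(0.00843413) ≈ 1.8864.
Then e_8 ≈ e_7·(e_7/e_6)^p = 2.5833e-9·(0.00012235)^1.8864 = 2.5833e-9·4.16539e-08 ≈ 1.076e-16.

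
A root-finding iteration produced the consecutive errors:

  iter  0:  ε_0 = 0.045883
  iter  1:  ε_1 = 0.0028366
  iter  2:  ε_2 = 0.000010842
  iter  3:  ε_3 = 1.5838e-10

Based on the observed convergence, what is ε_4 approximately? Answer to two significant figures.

3.4e-20

First estimate the order: p ≈ ln(ε_3/ε_2) / ln(ε_2/ε_1) = ln(1.5838e-10/0.000010842)/ln(0.000010842/0.0028366) = ln(1.4608e-05)/ln(0.00382218) ≈ 2.0000.
Then ε_4 ≈ ε_3·(ε_3/ε_2)^p = 1.5838e-10·(1.4608e-05)^2.0000 = 1.5838e-10·2.13394e-10 ≈ 3.38e-20.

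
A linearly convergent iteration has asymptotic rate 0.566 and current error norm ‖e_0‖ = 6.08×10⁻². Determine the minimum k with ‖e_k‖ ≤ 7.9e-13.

45

After k steps, ‖e_k‖ ≈ 6.08×10⁻²·0.566^k.
Need 0.566^k ≤ 7.9e-13/6.08×10⁻² = 1.29934e-11.
k ≥ ln(1.29934e-11)/ln(0.566) = -25.0666/-0.56916 = 44.041.
Smallest integer k = 45.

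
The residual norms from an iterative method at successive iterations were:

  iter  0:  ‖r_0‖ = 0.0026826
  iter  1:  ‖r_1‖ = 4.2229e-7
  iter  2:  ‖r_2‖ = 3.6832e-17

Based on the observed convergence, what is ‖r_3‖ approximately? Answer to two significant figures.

First estimate the order: p ≈ ln(‖r_2‖/‖r_1‖) / ln(‖r_1‖/‖r_0‖) = ln(3.6832e-17/4.2229e-7)/ln(4.2229e-7/0.0026826) = ln(8.72197e-11)/ln(0.000157418) ≈ 2.6452.
Then ‖r_3‖ ≈ ‖r_2‖·(‖r_2‖/‖r_1‖)^p = 3.6832e-17·(8.72197e-11)^2.6452 = 3.6832e-17·2.45988e-27 ≈ 9.06e-44.

9.1e-44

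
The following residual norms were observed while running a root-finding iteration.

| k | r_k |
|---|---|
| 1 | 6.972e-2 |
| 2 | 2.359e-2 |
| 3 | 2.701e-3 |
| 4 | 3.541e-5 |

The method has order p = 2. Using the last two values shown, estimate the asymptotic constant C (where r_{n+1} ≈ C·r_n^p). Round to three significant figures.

4.85

C ≈ r_4 / r_3^2
  = 3.541e-5 / (2.701e-3)^2
  = 3.541e-5 / 7.2954e-06 ≈ 4.8537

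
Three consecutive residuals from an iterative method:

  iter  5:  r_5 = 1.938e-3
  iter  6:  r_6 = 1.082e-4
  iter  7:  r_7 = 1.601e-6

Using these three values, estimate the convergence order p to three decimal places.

1.460

p ≈ ln(r_7/r_6) / ln(r_6/r_5)
  = ln(1.601e-6/1.082e-4) / ln(1.082e-4/1.938e-3)
  = ln(0.0147967) / ln(0.0558308)
  = -4.213351 / -2.885430 ≈ 1.460216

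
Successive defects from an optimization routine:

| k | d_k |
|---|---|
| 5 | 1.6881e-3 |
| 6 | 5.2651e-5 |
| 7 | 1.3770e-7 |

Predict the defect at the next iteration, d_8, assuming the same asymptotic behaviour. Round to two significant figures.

First estimate the order: p ≈ ln(d_7/d_6) / ln(d_6/d_5) = ln(1.3770e-7/5.2651e-5)/ln(5.2651e-5/1.6881e-3) = ln(0.00261533)/ln(0.0311895) ≈ 1.7148.
Then d_8 ≈ d_7·(d_7/d_6)^p = 1.3770e-7·(0.00261533)^1.7148 = 1.3770e-7·3.72885e-05 ≈ 5.135e-12.

5.1e-12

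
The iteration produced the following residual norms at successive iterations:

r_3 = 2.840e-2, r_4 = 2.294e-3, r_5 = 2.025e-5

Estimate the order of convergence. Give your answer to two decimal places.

1.88

p ≈ ln(r_5/r_4) / ln(r_4/r_3)
  = ln(2.025e-5/2.294e-3) / ln(2.294e-3/2.840e-2)
  = ln(0.00882738) / ln(0.0807746)
  = -4.72990 / -2.51609 ≈ 1.87986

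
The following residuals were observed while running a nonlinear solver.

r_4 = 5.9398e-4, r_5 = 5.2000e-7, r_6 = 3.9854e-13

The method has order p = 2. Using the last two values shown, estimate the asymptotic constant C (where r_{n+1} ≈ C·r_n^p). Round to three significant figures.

C ≈ r_6 / r_5^2
  = 3.9854e-13 / (5.2000e-7)^2
  = 3.9854e-13 / 2.704e-13 ≈ 1.4739

1.47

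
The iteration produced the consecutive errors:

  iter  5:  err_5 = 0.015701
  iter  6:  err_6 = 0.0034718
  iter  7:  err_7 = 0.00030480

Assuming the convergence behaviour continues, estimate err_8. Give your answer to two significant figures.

First estimate the order: p ≈ ln(err_7/err_6) / ln(err_6/err_5) = ln(0.00030480/0.0034718)/ln(0.0034718/0.015701) = ln(0.0877931)/ln(0.22112) ≈ 1.6121.
Then err_8 ≈ err_7·(err_7/err_6)^p = 0.00030480·(0.0877931)^1.6121 = 0.00030480·0.019804 ≈ 6.036e-06.

6.0e-6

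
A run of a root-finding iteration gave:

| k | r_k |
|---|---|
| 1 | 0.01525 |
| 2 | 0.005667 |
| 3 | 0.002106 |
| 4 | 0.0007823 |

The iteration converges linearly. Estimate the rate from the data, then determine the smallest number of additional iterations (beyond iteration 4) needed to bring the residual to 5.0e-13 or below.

22

Rate ρ ≈ r_4/r_3 = 0.0007823/0.002106 = 0.3715.
After j more steps, r_{4+j} ≈ 0.0007823·ρ^j; need ρ^j ≤ 5.0e-13/0.0007823 = 6.39141e-10.
j ≥ ln(6.39141e-10)/ln(0.3715) = -21.1709/-0.99021 = 21.380.
So 22 more iterations are needed.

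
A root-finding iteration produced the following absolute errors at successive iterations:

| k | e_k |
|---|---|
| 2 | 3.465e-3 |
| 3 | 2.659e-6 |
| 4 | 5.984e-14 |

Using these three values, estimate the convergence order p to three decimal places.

p ≈ ln(e_4/e_3) / ln(e_3/e_2)
  = ln(5.984e-14/2.659e-6) / ln(2.659e-6/3.465e-3)
  = ln(2.25047e-08) / ln(0.000767388)
  = -17.609542 / -7.172518 ≈ 2.455141

2.455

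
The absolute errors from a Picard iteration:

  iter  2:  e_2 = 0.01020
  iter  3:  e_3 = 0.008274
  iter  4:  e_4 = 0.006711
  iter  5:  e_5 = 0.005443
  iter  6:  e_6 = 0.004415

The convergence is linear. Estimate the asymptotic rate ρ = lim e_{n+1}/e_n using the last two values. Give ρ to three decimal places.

ρ ≈ e_6/e_5 = 0.004415/0.005443 = 0.81113

0.811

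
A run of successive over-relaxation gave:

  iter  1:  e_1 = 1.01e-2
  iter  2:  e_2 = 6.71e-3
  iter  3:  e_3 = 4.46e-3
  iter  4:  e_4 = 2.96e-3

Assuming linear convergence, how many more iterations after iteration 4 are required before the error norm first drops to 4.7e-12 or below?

50

Rate ρ ≈ e_4/e_3 = 2.96e-3/4.46e-3 = 0.6637.
After j more steps, e_{4+j} ≈ 2.96e-3·ρ^j; need ρ^j ≤ 4.7e-12/2.96e-3 = 1.58784e-09.
j ≥ ln(1.58784e-09)/ln(0.6637) = -20.2609/-0.40993 = 49.425.
So 50 more iterations are needed.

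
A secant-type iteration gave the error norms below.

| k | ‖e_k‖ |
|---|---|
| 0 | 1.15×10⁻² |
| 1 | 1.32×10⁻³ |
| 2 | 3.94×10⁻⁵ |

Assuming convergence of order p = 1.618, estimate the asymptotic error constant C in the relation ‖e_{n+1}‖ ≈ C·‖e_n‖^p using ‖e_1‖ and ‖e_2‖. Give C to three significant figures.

1.80

C ≈ ‖e_2‖ / ‖e_1‖^1.618
  = 3.94×10⁻⁵ / (1.32×10⁻³)^1.618
  = 3.94×10⁻⁵ / 2.19325e-05 ≈ 1.7964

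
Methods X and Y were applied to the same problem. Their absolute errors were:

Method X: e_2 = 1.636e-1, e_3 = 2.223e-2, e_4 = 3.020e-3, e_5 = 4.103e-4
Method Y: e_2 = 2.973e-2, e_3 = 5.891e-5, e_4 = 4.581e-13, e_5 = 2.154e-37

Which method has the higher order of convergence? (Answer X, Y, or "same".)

Y

Method X: p ≈ ln(4.103e-4/3.020e-3)/ln(3.020e-3/2.223e-2) ≈ 1.00.
Method Y: p ≈ ln(2.154e-37/4.581e-13)/ln(4.581e-13/5.891e-5) ≈ 3.00.
Method Y has the higher order (≈3.0 vs ≈1.0).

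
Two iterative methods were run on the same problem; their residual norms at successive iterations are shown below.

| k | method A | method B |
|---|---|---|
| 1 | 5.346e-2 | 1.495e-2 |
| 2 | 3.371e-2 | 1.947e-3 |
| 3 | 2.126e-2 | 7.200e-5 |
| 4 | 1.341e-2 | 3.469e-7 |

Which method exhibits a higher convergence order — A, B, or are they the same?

Method A: p ≈ ln(1.341e-2/2.126e-2)/ln(2.126e-2/3.371e-2) ≈ 1.00.
Method B: p ≈ ln(3.469e-7/7.200e-5)/ln(7.200e-5/1.947e-3) ≈ 1.62.
Method B has the higher order (≈1.6 vs ≈1.0).

B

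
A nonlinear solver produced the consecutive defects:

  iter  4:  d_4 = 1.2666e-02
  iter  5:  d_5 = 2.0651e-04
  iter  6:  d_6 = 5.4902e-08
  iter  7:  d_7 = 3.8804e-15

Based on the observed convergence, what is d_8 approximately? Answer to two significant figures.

First estimate the order: p ≈ ln(d_7/d_6) / ln(d_6/d_5) = ln(3.8804e-15/5.4902e-08)/ln(5.4902e-08/2.0651e-04) = ln(7.06787e-08)/ln(0.000265856) ≈ 2.0000.
Then d_8 ≈ d_7·(d_7/d_6)^p = 3.8804e-15·(7.06787e-08)^2.0000 = 3.8804e-15·4.99548e-15 ≈ 1.938e-29.

1.9e-29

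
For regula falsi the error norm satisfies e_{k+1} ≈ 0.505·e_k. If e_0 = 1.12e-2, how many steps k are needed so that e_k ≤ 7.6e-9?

After k steps, e_k ≈ 1.12e-2·0.505^k.
Need 0.505^k ≤ 7.6e-9/1.12e-2 = 6.78571e-07.
k ≥ ln(6.78571e-07)/ln(0.505) = -14.2033/-0.68320 = 20.789.
Smallest integer k = 21.

21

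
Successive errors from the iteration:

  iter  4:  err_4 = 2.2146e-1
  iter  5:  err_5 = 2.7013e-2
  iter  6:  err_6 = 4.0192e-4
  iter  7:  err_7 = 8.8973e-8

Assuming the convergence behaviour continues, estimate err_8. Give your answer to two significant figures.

First estimate the order: p ≈ ln(err_7/err_6) / ln(err_6/err_5) = ln(8.8973e-8/4.0192e-4)/ln(4.0192e-4/2.7013e-2) = ln(0.00022137)/ln(0.0148788) ≈ 2.0000.
Then err_8 ≈ err_7·(err_7/err_6)^p = 8.8973e-8·(0.00022137)^2.0000 = 8.8973e-8·4.90047e-08 ≈ 4.36e-15.

4.4e-15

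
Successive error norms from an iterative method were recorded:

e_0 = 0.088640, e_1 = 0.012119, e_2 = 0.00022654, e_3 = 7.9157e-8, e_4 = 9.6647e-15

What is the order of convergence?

Consecutive ratios: e_4/e_3 = 9.6647e-15/7.9157e-8 = 1.22095e-07, e_3/e_2 = 7.9157e-8/0.00022654 = 0.000349417.
p ≈ ln(1.22095e-07)/ln(0.000349417) = -15.9185/-7.9592 ≈ 2.00.
So the convergence is quadratic (order 2).

2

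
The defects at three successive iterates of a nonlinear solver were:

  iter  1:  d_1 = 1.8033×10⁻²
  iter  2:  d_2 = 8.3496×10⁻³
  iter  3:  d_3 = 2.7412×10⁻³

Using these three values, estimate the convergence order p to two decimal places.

1.45

p ≈ ln(d_3/d_2) / ln(d_2/d_1)
  = ln(2.7412×10⁻³/8.3496×10⁻³) / ln(8.3496×10⁻³/1.8033×10⁻²)
  = ln(0.328303) / ln(0.463018)
  = -1.11382 / -0.76999 ≈ 1.44654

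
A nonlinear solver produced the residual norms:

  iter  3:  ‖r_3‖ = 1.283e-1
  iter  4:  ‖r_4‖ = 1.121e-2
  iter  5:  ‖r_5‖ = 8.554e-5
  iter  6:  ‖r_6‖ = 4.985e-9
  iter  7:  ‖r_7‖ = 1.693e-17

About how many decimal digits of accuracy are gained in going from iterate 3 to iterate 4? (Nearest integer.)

1

Digits gained ≈ log₁₀(‖r_3‖/‖r_4‖) = log₁₀(1.283e-1/1.121e-2) = log₁₀(11.4451) ≈ 1.059.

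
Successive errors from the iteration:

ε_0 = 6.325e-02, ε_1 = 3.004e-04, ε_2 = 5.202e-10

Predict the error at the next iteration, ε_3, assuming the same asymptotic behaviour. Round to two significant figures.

2.7e-24

First estimate the order: p ≈ ln(ε_2/ε_1) / ln(ε_1/ε_0) = ln(5.202e-10/3.004e-04)/ln(3.004e-04/6.325e-02) = ln(1.73169e-06)/ln(0.00474941) ≈ 2.4798.
Then ε_3 ≈ ε_2·(ε_2/ε_1)^p = 5.202e-10·(1.73169e-06)^2.4798 = 5.202e-10·5.15891e-15 ≈ 2.684e-24.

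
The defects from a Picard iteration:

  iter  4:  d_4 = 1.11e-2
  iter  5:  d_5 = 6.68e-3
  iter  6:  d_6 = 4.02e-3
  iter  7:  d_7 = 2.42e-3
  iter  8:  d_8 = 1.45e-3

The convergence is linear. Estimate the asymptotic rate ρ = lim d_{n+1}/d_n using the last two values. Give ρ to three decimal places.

0.599

ρ ≈ d_8/d_7 = 1.45e-3/2.42e-3 = 0.59917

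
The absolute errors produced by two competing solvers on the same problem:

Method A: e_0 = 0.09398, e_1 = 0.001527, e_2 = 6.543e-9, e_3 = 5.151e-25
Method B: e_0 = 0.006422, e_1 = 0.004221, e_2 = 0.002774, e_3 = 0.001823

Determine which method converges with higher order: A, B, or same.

A

Method A: p ≈ ln(5.151e-25/6.543e-9)/ln(6.543e-9/0.001527) ≈ 3.00.
Method B: p ≈ ln(0.001823/0.002774)/ln(0.002774/0.004221) ≈ 1.00.
Method A has the higher order (≈3.0 vs ≈1.0).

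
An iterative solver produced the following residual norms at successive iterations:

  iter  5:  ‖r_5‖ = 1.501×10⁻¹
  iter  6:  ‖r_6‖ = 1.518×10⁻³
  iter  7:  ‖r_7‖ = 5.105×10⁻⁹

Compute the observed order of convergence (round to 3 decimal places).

2.743

p ≈ ln(‖r_7‖/‖r_6‖) / ln(‖r_6‖/‖r_5‖)
  = ln(5.105×10⁻⁹/1.518×10⁻³) / ln(1.518×10⁻³/1.501×10⁻¹)
  = ln(3.36298e-06) / ln(0.0101133)
  = -12.602683 / -4.593904 ≈ 2.743349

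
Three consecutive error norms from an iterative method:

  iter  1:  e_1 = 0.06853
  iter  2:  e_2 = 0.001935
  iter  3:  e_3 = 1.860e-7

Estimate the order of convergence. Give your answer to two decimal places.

p ≈ ln(e_3/e_2) / ln(e_2/e_1)
  = ln(1.860e-7/0.001935) / ln(0.001935/0.06853)
  = ln(9.6124e-05) / ln(0.0282358)
  = -9.24987 / -3.56716 ≈ 2.59306

2.59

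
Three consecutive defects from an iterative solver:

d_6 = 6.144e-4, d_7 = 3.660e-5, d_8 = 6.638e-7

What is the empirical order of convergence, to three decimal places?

1.422

p ≈ ln(d_8/d_7) / ln(d_7/d_6)
  = ln(6.638e-7/3.660e-5) / ln(3.660e-5/6.144e-4)
  = ln(0.0181366) / ln(0.0595703)
  = -4.009823 / -2.820598 ≈ 1.421622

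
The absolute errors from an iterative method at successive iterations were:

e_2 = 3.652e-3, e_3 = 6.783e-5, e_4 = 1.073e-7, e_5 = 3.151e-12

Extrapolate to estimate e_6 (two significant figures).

First estimate the order: p ≈ ln(e_5/e_4) / ln(e_4/e_3) = ln(3.151e-12/1.073e-7)/ln(1.073e-7/6.783e-5) = ln(2.93663e-05)/ln(0.0015819) ≈ 1.6182.
Then e_6 ≈ e_5·(e_5/e_4)^p = 3.151e-12·(2.93663e-05)^1.6182 = 3.151e-12·4.63525e-08 ≈ 1.461e-19.

1.5e-19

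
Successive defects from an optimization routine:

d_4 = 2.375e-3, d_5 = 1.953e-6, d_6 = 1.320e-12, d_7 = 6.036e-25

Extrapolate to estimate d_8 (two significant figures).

First estimate the order: p ≈ ln(d_7/d_6) / ln(d_6/d_5) = ln(6.036e-25/1.320e-12)/ln(1.320e-12/1.953e-6) = ln(4.57273e-13)/ln(6.75883e-07) ≈ 1.9999.
Then d_8 ≈ d_7·(d_7/d_6)^p = 6.036e-25·(4.57273e-13)^1.9999 = 6.036e-25·2.09694e-25 ≈ 1.266e-49.

1.3e-49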